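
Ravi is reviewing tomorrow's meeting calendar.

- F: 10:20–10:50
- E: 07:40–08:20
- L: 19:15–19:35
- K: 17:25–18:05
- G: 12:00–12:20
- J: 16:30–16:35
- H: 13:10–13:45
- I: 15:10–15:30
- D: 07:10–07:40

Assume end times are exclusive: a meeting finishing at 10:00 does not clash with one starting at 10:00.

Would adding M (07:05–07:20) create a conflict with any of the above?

D: starts 07:10 before M ends 07:20, and ends 07:40 after M starts 07:05 → overlap.
E: starts 07:40 at or after M ends 07:20 → clear.
F: starts 10:20 at or after M ends 07:20 → clear.
G: starts 12:00 at or after M ends 07:20 → clear.
H: starts 13:10 at or after M ends 07:20 → clear.
I: starts 15:10 at or after M ends 07:20 → clear.
J: starts 16:30 at or after M ends 07:20 → clear.
K: starts 17:25 at or after M ends 07:20 → clear.
L: starts 19:15 at or after M ends 07:20 → clear.
M overlaps D.

Yes — it overlaps D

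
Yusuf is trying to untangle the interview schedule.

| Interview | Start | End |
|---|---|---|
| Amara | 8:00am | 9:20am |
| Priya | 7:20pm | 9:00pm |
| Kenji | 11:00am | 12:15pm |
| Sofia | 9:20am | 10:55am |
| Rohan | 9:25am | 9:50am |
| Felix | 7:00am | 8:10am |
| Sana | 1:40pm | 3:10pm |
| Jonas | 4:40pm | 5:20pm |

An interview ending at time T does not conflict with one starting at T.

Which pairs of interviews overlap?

Sorted by start: Felix, Amara, Sofia, Rohan, Kenji, Sana, Jonas, Priya.
Amara starts before Felix ends → Felix and Amara overlap.
Sofia starts after Felix ends, so nothing later overlaps Felix either.
Sofia starts exactly when Amara ends (back-to-back, no overlap), so nothing later overlaps Amara either.
Rohan starts before Sofia ends → Sofia and Rohan overlap.
Kenji starts after Sofia ends, so nothing later overlaps Sofia either.
Kenji starts after Rohan ends, so nothing later overlaps Rohan either.
Sana starts after Kenji ends, so nothing later overlaps Kenji either.
Jonas starts after Sana ends, so nothing later overlaps Sana either.
Priya starts after Jonas ends.

Amara & Felix, Rohan & Sofia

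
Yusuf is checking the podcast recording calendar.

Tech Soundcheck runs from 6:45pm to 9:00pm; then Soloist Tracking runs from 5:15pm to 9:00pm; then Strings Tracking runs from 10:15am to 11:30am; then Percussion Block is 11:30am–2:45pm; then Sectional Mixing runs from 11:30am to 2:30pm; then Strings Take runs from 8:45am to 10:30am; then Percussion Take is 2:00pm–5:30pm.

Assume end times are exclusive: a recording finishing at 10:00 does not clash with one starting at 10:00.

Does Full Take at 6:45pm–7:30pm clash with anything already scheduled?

Yes — it overlaps Soloist Tracking, Tech Soundcheck

Strings Take: ends 10:30am at or before Full Take starts 6:45pm → clear.
Strings Tracking: ends 11:30am at or before Full Take starts 6:45pm → clear.
Sectional Mixing: ends 2:30pm at or before Full Take starts 6:45pm → clear.
Percussion Block: ends 2:45pm at or before Full Take starts 6:45pm → clear.
Percussion Take: ends 5:30pm at or before Full Take starts 6:45pm → clear.
Soloist Tracking: starts 5:15pm before Full Take ends 7:30pm, and ends 9:00pm after Full Take starts 6:45pm → overlap.
Tech Soundcheck: starts 6:45pm before Full Take ends 7:30pm, and ends 9:00pm after Full Take starts 6:45pm → overlap.
Full Take overlaps Soloist Tracking, Tech Soundcheck.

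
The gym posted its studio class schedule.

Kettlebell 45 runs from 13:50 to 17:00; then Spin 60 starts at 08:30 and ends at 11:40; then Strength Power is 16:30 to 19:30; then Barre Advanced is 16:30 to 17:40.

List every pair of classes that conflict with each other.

Barre Advanced & Kettlebell 45, Barre Advanced & Strength Power, Kettlebell 45 & Strength Power

Sorted by start: Spin 60, Kettlebell 45, Barre Advanced, Strength Power.
Kettlebell 45 starts after Spin 60 ends, so nothing later overlaps Spin 60 either.
Barre Advanced starts before Kettlebell 45 ends → Kettlebell 45 and Barre Advanced overlap.
Strength Power starts before Kettlebell 45 ends → Kettlebell 45 and Strength Power overlap.
Strength Power starts before Barre Advanced ends → Barre Advanced and Strength Power overlap.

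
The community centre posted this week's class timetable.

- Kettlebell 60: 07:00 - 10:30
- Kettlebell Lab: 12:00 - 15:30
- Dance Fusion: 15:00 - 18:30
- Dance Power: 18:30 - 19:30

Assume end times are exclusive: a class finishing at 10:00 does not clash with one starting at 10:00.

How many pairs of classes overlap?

1

Sorted by start: Kettlebell 60, Kettlebell Lab, Dance Fusion, Dance Power.
Kettlebell Lab starts after Kettlebell 60 ends; Kettlebell 60 is clear from here.
Dance Fusion starts before Kettlebell Lab ends → Kettlebell Lab and Dance Fusion overlap.
Dance Power starts after Kettlebell Lab ends.
Dance Power starts exactly when Dance Fusion ends (back-to-back, no overlap).
Overlapping pairs: Dance Fusion & Kettlebell Lab — 1 in total.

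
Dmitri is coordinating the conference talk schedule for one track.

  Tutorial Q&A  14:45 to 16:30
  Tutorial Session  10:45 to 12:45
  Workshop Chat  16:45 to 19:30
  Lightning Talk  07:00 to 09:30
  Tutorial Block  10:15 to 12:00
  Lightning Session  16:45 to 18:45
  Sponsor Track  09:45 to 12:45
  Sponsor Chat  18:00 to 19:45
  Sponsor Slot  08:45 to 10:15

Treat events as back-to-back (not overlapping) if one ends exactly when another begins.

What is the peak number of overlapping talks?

3

Walk through starts and ends in time order (an end at T is processed before a start at T):
07:00 start Lightning Talk → 1
08:45 start Sponsor Slot → 2
09:30 end Lightning Talk → 1
09:45 start Sponsor Track → 2
10:15 end Sponsor Slot → 1
10:15 start Tutorial Block → 2
10:45 start Tutorial Session → 3
12:00 end Tutorial Block → 2
12:45 end Sponsor Track → 1
12:45 end Tutorial Session → 0
14:45 start Tutorial Q&A → 1
16:30 end Tutorial Q&A → 0
16:45 start Lightning Session → 1
16:45 start Workshop Chat → 2
18:00 start Sponsor Chat → 3
18:45 end Lightning Session → 2
19:30 end Workshop Chat → 1
19:45 end Sponsor Chat → 0
Peak is 3, at 10:45 (Sponsor Track, Tutorial Block, Tutorial Session).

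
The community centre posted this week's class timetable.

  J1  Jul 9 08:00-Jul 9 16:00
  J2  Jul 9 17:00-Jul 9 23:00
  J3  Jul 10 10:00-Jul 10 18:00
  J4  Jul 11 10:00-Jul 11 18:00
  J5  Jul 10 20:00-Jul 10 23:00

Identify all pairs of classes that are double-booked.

none

Sorted by start: J1, J2, J3, J5, J4.
J2 starts after J1 ends — done with J1.
J3 starts after J2 ends — done with J2.
J5 starts after J3 ends — done with J3.
J4 starts after J5 ends.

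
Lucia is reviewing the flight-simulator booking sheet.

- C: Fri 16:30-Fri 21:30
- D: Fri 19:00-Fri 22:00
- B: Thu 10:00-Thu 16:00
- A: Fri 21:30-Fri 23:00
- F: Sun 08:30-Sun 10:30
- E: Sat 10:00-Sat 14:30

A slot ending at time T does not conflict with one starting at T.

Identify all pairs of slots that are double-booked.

Sorted by start: B, C, D, A, E, F.
C starts after B ends, so nothing later overlaps B either.
D starts before C ends → C and D overlap.
A starts exactly when C ends (back-to-back, no overlap), so nothing later overlaps C either.
A starts before D ends → D and A overlap.
E starts after D ends, so nothing later overlaps D either.
E starts after A ends, so nothing later overlaps A either.
F starts after E ends.

A & D, C & D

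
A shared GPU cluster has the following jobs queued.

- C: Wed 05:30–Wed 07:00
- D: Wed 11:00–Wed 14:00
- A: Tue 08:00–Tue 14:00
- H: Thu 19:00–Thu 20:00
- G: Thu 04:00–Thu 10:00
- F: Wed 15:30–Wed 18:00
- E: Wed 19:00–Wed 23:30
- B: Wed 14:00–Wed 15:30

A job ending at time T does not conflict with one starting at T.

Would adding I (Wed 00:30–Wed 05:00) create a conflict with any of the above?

A: ends Tue 14:00 at or before I starts Wed 00:30 → clear.
C: starts Wed 05:30 at or after I ends Wed 05:00 → clear.
D: starts Wed 11:00 at or after I ends Wed 05:00 → clear.
B: starts Wed 14:00 at or after I ends Wed 05:00 → clear.
F: starts Wed 15:30 at or after I ends Wed 05:00 → clear.
E: starts Wed 19:00 at or after I ends Wed 05:00 → clear.
G: starts Thu 04:00 at or after I ends Wed 05:00 → clear.
H: starts Thu 19:00 at or after I ends Wed 05:00 → clear.

No — it doesn't clash with anything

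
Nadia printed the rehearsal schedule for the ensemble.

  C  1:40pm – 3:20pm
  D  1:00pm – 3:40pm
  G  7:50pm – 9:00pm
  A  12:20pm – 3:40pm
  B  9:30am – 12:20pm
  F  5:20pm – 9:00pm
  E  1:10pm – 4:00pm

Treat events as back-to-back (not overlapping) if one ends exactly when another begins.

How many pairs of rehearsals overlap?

7

Sorted by start: B, A, D, E, C, F, G.
A starts exactly when B ends (back-to-back, no overlap) — done with B.
D starts before A ends → A and D overlap.
E starts before A ends → A and E overlap.
C starts before A ends → A and C overlap.
F starts after A ends — done with A.
E starts before D ends → D and E overlap.
C starts before D ends → D and C overlap.
F starts after D ends — done with D.
C starts before E ends → E and C overlap.
F starts after E ends — done with E.
F starts after C ends — done with C.
G starts before F ends → F and G overlap.
Overlapping pairs: A & C, A & D, A & E, C & D, C & E, D & E, F & G — 7 in total.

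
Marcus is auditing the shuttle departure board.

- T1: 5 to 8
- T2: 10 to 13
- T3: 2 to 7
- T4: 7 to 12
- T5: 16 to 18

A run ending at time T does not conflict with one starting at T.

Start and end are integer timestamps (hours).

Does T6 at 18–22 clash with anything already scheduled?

No — it doesn't clash with anything

T3: ends 7 at or before T6 starts 18 → clear.
T1: ends 8 at or before T6 starts 18 → clear.
T4: ends 12 at or before T6 starts 18 → clear.
T2: ends 13 at or before T6 starts 18 → clear.
T5: ends 18 at or before T6 starts 18 → clear.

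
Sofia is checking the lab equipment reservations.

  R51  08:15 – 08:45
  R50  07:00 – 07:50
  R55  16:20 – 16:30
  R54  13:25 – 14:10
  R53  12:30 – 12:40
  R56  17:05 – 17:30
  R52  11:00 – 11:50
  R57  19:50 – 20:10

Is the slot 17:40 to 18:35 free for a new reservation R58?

Yes — the slot is free

R50: ends 07:50 at or before R58 starts 17:40 → clear.
R51: ends 08:45 at or before R58 starts 17:40 → clear.
R52: ends 11:50 at or before R58 starts 17:40 → clear.
R53: ends 12:40 at or before R58 starts 17:40 → clear.
R54: ends 14:10 at or before R58 starts 17:40 → clear.
R55: ends 16:30 at or before R58 starts 17:40 → clear.
R56: ends 17:30 at or before R58 starts 17:40 → clear.
R57: starts 19:50 at or after R58 ends 18:35 → clear.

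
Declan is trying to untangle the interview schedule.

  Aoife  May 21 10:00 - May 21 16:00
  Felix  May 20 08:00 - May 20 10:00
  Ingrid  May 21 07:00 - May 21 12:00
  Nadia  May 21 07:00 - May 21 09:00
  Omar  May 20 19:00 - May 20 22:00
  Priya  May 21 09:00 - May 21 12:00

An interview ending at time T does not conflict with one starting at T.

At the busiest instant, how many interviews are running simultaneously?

Sort all start/end points and keep a running count:
May 20 08:00 start Felix → 1
May 20 10:00 end Felix → 0
May 20 19:00 start Omar → 1
May 20 22:00 end Omar → 0
May 21 07:00 start Ingrid → 1
May 21 07:00 start Nadia → 2
May 21 09:00 end Nadia → 1
May 21 09:00 start Priya → 2
May 21 10:00 start Aoife → 3
May 21 12:00 end Ingrid → 2
May 21 12:00 end Priya → 1
May 21 16:00 end Aoife → 0
Peak is 3, at May 21 10:00 (Aoife, Ingrid, Priya).

3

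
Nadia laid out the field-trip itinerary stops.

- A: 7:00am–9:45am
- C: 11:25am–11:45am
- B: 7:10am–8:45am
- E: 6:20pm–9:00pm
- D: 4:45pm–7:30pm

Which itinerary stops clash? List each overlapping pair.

A & B, D & E

Sorted by start: A, B, C, D, E.
B starts before A ends → A and B overlap.
C starts after A ends; A is clear from here.
C starts after B ends; B is clear from here.
D starts after C ends; C is clear from here.
E starts before D ends → D and E overlap.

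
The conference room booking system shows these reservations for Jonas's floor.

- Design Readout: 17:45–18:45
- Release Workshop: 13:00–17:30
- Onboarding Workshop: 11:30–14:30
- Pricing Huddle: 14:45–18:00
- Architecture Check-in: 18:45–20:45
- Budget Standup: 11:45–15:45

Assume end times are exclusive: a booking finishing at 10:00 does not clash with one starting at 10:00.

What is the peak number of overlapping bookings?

3

Sweep the timeline, counting +1 at each start and −1 at each end (ends before starts at a tie):
11:30 start Onboarding Workshop → 1
11:45 start Budget Standup → 2
13:00 start Release Workshop → 3
14:30 end Onboarding Workshop → 2
14:45 start Pricing Huddle → 3
15:45 end Budget Standup → 2
17:30 end Release Workshop → 1
17:45 start Design Readout → 2
18:00 end Pricing Huddle → 1
18:45 end Design Readout → 0
18:45 start Architecture Check-in → 1
20:45 end Architecture Check-in → 0
Peak is 3, at 13:00 (Budget Standup, Onboarding Workshop, Release Workshop).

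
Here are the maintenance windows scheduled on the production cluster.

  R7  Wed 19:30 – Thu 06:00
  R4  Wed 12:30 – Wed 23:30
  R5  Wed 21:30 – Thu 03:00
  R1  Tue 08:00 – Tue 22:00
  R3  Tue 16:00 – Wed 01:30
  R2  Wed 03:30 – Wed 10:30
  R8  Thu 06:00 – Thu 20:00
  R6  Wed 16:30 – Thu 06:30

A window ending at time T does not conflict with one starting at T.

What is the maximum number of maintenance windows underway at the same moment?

Walk through starts and ends in time order (an end at T is processed before a start at T):
Tue 08:00 start R1 → 1
Tue 16:00 start R3 → 2
Tue 22:00 end R1 → 1
Wed 01:30 end R3 → 0
Wed 03:30 start R2 → 1
Wed 10:30 end R2 → 0
Wed 12:30 start R4 → 1
Wed 16:30 start R6 → 2
Wed 19:30 start R7 → 3
Wed 21:30 start R5 → 4
Wed 23:30 end R4 → 3
Thu 03:00 end R5 → 2
Thu 06:00 end R7 → 1
Thu 06:00 start R8 → 2
Thu 06:30 end R6 → 1
Thu 20:00 end R8 → 0
Peak is 4, at Wed 21:30 (R4, R5, R6, R7).

4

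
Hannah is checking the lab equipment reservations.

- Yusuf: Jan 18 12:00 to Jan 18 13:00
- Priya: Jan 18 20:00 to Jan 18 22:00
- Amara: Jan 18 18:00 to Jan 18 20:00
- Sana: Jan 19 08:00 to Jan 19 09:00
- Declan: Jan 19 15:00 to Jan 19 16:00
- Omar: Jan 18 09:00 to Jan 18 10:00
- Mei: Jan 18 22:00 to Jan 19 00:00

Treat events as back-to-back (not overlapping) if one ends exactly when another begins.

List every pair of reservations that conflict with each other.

Sorted by start: Omar, Yusuf, Amara, Priya, Mei, Sana, Declan.
Yusuf starts after Omar ends; Omar is clear from here.
Amara starts after Yusuf ends; Yusuf is clear from here.
Priya starts exactly when Amara ends (back-to-back, no overlap); Amara is clear from here.
Mei starts exactly when Priya ends (back-to-back, no overlap); Priya is clear from here.
Sana starts after Mei ends; Mei is clear from here.
Declan starts after Sana ends.

none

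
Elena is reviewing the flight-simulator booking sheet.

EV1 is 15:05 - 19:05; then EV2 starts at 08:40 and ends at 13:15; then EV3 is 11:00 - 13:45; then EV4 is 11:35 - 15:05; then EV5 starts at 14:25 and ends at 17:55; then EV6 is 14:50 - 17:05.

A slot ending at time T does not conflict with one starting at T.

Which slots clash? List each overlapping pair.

Sorted by start: EV2, EV3, EV4, EV5, EV6, EV1.
EV3 starts before EV2 ends → EV2 and EV3 overlap.
EV4 starts before EV2 ends → EV2 and EV4 overlap.
EV5 starts after EV2 ends, so nothing later overlaps EV2 either.
EV4 starts before EV3 ends → EV3 and EV4 overlap.
EV5 starts after EV3 ends, so nothing later overlaps EV3 either.
EV5 starts before EV4 ends → EV4 and EV5 overlap.
EV6 starts before EV4 ends → EV4 and EV6 overlap.
EV1 starts exactly when EV4 ends (back-to-back, no overlap).
EV6 starts before EV5 ends → EV5 and EV6 overlap.
EV1 starts before EV5 ends → EV5 and EV1 overlap.
EV1 starts before EV6 ends → EV6 and EV1 overlap.

EV1 & EV5, EV1 & EV6, EV2 & EV3, EV2 & EV4, EV3 & EV4, EV4 & EV5, EV4 & EV6, EV5 & EV6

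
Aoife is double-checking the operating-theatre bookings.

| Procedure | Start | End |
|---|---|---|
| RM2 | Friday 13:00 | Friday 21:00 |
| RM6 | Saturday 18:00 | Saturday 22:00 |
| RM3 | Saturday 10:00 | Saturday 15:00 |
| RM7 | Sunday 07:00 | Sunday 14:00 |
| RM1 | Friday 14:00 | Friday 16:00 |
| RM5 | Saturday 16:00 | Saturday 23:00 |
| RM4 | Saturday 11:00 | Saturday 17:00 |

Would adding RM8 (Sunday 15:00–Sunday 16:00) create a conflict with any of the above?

No — it doesn't clash with anything

RM2: ends Friday 21:00 at or before RM8 starts Sunday 15:00 → clear.
RM1: ends Friday 16:00 at or before RM8 starts Sunday 15:00 → clear.
RM3: ends Saturday 15:00 at or before RM8 starts Sunday 15:00 → clear.
RM4: ends Saturday 17:00 at or before RM8 starts Sunday 15:00 → clear.
RM5: ends Saturday 23:00 at or before RM8 starts Sunday 15:00 → clear.
RM6: ends Saturday 22:00 at or before RM8 starts Sunday 15:00 → clear.
RM7: ends Sunday 14:00 at or before RM8 starts Sunday 15:00 → clear.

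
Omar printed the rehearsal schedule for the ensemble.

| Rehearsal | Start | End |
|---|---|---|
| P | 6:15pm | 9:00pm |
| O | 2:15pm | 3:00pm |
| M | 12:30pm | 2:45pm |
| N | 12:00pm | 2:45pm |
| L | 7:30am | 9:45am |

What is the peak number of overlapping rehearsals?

3

Sweep the timeline, counting +1 at each start and −1 at each end (ends before starts at a tie):
7:30am start L → 1
9:45am end L → 0
12:00pm start N → 1
12:30pm start M → 2
2:15pm start O → 3
2:45pm end M → 2
2:45pm end N → 1
3:00pm end O → 0
6:15pm start P → 1
9:00pm end P → 0
Peak is 3, at 2:15pm (M, N, O).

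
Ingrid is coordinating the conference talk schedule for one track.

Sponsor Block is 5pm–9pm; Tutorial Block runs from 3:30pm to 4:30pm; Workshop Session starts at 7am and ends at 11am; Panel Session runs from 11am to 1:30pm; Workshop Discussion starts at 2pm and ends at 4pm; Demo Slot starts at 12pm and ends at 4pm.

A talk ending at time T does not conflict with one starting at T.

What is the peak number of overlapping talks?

Sweep the timeline, counting +1 at each start and −1 at each end (ends before starts at a tie):
7am start Workshop Session → 1
11am end Workshop Session → 0
11am start Panel Session → 1
12pm start Demo Slot → 2
1:30pm end Panel Session → 1
2pm start Workshop Discussion → 2
3:30pm start Tutorial Block → 3
4pm end Demo Slot → 2
4pm end Workshop Discussion → 1
4:30pm end Tutorial Block → 0
5pm start Sponsor Block → 1
9pm end Sponsor Block → 0
Peak is 3, at 3:30pm (Demo Slot, Tutorial Block, Workshop Discussion).

3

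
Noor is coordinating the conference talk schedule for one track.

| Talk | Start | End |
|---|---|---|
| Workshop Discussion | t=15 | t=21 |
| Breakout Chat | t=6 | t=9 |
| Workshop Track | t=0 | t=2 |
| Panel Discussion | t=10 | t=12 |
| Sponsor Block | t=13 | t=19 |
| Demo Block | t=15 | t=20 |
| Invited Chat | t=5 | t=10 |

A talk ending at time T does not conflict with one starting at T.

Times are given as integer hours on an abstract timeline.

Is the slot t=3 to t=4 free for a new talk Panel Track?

Yes — the slot is free

Workshop Track: ends t=2 at or before Panel Track starts t=3 → clear.
Invited Chat: starts t=5 at or after Panel Track ends t=4 → clear.
Breakout Chat: starts t=6 at or after Panel Track ends t=4 → clear.
Panel Discussion: starts t=10 at or after Panel Track ends t=4 → clear.
Sponsor Block: starts t=13 at or after Panel Track ends t=4 → clear.
Demo Block: starts t=15 at or after Panel Track ends t=4 → clear.
Workshop Discussion: starts t=15 at or after Panel Track ends t=4 → clear.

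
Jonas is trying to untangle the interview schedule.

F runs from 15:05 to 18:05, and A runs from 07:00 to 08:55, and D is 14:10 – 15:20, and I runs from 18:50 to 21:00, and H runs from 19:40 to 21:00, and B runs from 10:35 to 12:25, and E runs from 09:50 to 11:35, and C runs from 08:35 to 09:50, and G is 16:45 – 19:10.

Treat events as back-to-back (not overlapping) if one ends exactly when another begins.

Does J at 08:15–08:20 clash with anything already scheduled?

Yes — it overlaps A

A: starts 07:00 before J ends 08:20, and ends 08:55 after J starts 08:15 → overlap.
C: starts 08:35 at or after J ends 08:20 → clear.
E: starts 09:50 at or after J ends 08:20 → clear.
B: starts 10:35 at or after J ends 08:20 → clear.
D: starts 14:10 at or after J ends 08:20 → clear.
F: starts 15:05 at or after J ends 08:20 → clear.
G: starts 16:45 at or after J ends 08:20 → clear.
I: starts 18:50 at or after J ends 08:20 → clear.
H: starts 19:40 at or after J ends 08:20 → clear.
J overlaps A.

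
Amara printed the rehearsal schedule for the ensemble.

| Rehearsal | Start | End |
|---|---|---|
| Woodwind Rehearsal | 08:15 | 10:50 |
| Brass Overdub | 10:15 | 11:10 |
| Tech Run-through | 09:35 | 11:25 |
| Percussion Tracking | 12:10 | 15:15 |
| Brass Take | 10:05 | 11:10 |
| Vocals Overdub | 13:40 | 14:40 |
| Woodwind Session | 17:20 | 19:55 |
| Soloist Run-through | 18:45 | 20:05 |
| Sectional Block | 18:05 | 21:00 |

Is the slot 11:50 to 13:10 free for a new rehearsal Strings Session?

Woodwind Rehearsal: ends 10:50 at or before Strings Session starts 11:50 → clear.
Tech Run-through: ends 11:25 at or before Strings Session starts 11:50 → clear.
Brass Take: ends 11:10 at or before Strings Session starts 11:50 → clear.
Brass Overdub: ends 11:10 at or before Strings Session starts 11:50 → clear.
Percussion Tracking: starts 12:10 before Strings Session ends 13:10, and ends 15:15 after Strings Session starts 11:50 → overlap.
Vocals Overdub: starts 13:40 at or after Strings Session ends 13:10 → clear.
Woodwind Session: starts 17:20 at or after Strings Session ends 13:10 → clear.
Sectional Block: starts 18:05 at or after Strings Session ends 13:10 → clear.
Soloist Run-through: starts 18:45 at or after Strings Session ends 13:10 → clear.
Strings Session overlaps Percussion Tracking.

No — it overlaps Percussion Tracking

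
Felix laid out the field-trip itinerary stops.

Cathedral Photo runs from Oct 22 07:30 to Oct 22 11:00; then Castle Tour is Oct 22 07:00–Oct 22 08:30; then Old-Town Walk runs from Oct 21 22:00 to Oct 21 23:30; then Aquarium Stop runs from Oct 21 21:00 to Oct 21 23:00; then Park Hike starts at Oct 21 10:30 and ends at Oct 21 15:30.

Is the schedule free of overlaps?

Two intervals overlap when each starts before the other ends.
Sorted by start: Park Hike, Aquarium Stop, Old-Town Walk, Castle Tour, Cathedral Photo.
Aquarium Stop starts after Park Hike ends — done with Park Hike.
Old-Town Walk starts before Aquarium Stop ends → Aquarium Stop and Old-Town Walk overlap.
That's a conflict, so the schedule is not conflict-free.

No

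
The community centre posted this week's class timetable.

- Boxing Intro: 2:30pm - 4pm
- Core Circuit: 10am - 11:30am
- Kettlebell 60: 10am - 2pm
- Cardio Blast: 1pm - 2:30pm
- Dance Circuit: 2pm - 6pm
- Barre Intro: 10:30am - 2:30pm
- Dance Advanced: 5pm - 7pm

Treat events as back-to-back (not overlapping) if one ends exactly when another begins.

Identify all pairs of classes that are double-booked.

Barre Intro & Cardio Blast, Barre Intro & Core Circuit, Barre Intro & Dance Circuit, Barre Intro & Kettlebell 60, Boxing Intro & Dance Circuit, Cardio Blast & Dance Circuit, Cardio Blast & Kettlebell 60, Core Circuit & Kettlebell 60, Dance Advanced & Dance Circuit

Sorted by start: Core Circuit, Kettlebell 60, Barre Intro, Cardio Blast, Dance Circuit, Boxing Intro, Dance Advanced.
Kettlebell 60 starts before Core Circuit ends → Core Circuit and Kettlebell 60 overlap.
Barre Intro starts before Core Circuit ends → Core Circuit and Barre Intro overlap.
Cardio Blast starts after Core Circuit ends, so Core Circuit has no further overlaps.
Barre Intro starts before Kettlebell 60 ends → Kettlebell 60 and Barre Intro overlap.
Cardio Blast starts before Kettlebell 60 ends → Kettlebell 60 and Cardio Blast overlap.
Dance Circuit starts exactly when Kettlebell 60 ends (back-to-back, no overlap), so Kettlebell 60 has no further overlaps.
Cardio Blast starts before Barre Intro ends → Barre Intro and Cardio Blast overlap.
Dance Circuit starts before Barre Intro ends → Barre Intro and Dance Circuit overlap.
Boxing Intro starts exactly when Barre Intro ends (back-to-back, no overlap), so Barre Intro has no further overlaps.
Dance Circuit starts before Cardio Blast ends → Cardio Blast and Dance Circuit overlap.
Boxing Intro starts exactly when Cardio Blast ends (back-to-back, no overlap), so Cardio Blast has no further overlaps.
Boxing Intro starts before Dance Circuit ends → Dance Circuit and Boxing Intro overlap.
Dance Advanced starts before Dance Circuit ends → Dance Circuit and Dance Advanced overlap.
Dance Advanced starts after Boxing Intro ends.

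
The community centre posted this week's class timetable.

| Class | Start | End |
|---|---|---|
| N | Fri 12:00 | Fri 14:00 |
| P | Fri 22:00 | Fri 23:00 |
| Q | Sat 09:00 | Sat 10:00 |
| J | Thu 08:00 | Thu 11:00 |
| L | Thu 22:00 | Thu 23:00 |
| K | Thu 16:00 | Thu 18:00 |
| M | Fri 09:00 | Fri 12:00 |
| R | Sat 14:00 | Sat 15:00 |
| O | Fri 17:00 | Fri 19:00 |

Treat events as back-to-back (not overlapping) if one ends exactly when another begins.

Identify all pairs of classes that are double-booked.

Sorted by start: J, K, L, M, N, O, P, Q, R.
K starts after J ends — done with J.
L starts after K ends — done with K.
M starts after L ends — done with L.
N starts exactly when M ends (back-to-back, no overlap) — done with M.
O starts after N ends — done with N.
P starts after O ends — done with O.
Q starts after P ends — done with P.
R starts after Q ends.

none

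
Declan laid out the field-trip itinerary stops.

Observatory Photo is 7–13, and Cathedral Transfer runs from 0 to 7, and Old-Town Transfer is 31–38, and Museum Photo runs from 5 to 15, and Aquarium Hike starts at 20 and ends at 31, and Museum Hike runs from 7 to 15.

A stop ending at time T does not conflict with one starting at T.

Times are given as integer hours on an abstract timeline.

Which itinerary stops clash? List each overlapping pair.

Sorted by start: Cathedral Transfer, Museum Photo, Museum Hike, Observatory Photo, Aquarium Hike, Old-Town Transfer.
Museum Photo starts before Cathedral Transfer ends → Cathedral Transfer and Museum Photo overlap.
Museum Hike starts exactly when Cathedral Transfer ends (back-to-back, no overlap), so nothing later overlaps Cathedral Transfer either.
Museum Hike starts before Museum Photo ends → Museum Photo and Museum Hike overlap.
Observatory Photo starts before Museum Photo ends → Museum Photo and Observatory Photo overlap.
Aquarium Hike starts after Museum Photo ends, so nothing later overlaps Museum Photo either.
Observatory Photo starts before Museum Hike ends → Museum Hike and Observatory Photo overlap.
Aquarium Hike starts after Museum Hike ends, so nothing later overlaps Museum Hike either.
Aquarium Hike starts after Observatory Photo ends, so nothing later overlaps Observatory Photo either.
Old-Town Transfer starts exactly when Aquarium Hike ends (back-to-back, no overlap).

Cathedral Transfer & Museum Photo, Museum Hike & Museum Photo, Museum Hike & Observatory Photo, Museum Photo & Observatory Photo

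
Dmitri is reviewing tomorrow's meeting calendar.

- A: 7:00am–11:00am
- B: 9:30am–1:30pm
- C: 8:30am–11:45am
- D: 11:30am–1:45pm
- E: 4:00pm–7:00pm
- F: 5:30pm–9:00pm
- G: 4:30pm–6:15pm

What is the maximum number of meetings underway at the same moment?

3

Walk through starts and ends in time order (an end at T is processed before a start at T):
7:00am start A → 1
8:30am start C → 2
9:30am start B → 3
11:00am end A → 2
11:30am start D → 3
11:45am end C → 2
1:30pm end B → 1
1:45pm end D → 0
4:00pm start E → 1
4:30pm start G → 2
5:30pm start F → 3
6:15pm end G → 2
7:00pm end E → 1
9:00pm end F → 0
Peak is 3, at 9:30am (A, B, C).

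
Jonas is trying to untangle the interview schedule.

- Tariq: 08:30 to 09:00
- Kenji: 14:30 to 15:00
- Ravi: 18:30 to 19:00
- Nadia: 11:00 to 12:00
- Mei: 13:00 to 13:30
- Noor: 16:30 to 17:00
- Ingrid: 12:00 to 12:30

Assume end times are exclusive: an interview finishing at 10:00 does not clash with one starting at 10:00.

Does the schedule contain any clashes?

Sorted by start: Tariq, Nadia, Ingrid, Mei, Kenji, Noor, Ravi.
Nadia starts after Tariq ends — done with Tariq.
Ingrid starts exactly when Nadia ends (back-to-back, no overlap) — done with Nadia.
Mei starts after Ingrid ends — done with Ingrid.
Kenji starts after Mei ends — done with Mei.
Noor starts after Kenji ends — done with Kenji.
Ravi starts after Noor ends.
Every pair is clear; the schedule has no overlaps.

No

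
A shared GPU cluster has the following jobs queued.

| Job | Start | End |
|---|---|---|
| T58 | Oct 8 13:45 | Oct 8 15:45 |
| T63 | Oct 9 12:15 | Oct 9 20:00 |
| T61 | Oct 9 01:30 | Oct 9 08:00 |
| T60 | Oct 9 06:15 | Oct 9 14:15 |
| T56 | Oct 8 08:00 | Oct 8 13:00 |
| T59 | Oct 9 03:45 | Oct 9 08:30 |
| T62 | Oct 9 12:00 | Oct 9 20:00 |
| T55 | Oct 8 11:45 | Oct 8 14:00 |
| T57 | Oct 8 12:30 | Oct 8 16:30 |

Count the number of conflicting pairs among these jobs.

11

Two intervals overlap when each starts before the other ends.
Sorted by start: T56, T55, T57, T58, T61, T59, T60, T62, T63.
T55 starts before T56 ends → T56 and T55 overlap.
T57 starts before T56 ends → T56 and T57 overlap.
T58 starts after T56 ends, so T56 has no further overlaps.
T57 starts before T55 ends → T55 and T57 overlap.
T58 starts before T55 ends → T55 and T58 overlap.
T61 starts after T55 ends, so T55 has no further overlaps.
T58 starts before T57 ends → T57 and T58 overlap.
T61 starts after T57 ends, so T57 has no further overlaps.
T61 starts after T58 ends, so T58 has no further overlaps.
T59 starts before T61 ends → T61 and T59 overlap.
T60 starts before T61 ends → T61 and T60 overlap.
T62 starts after T61 ends, so T61 has no further overlaps.
T60 starts before T59 ends → T59 and T60 overlap.
T62 starts after T59 ends, so T59 has no further overlaps.
T62 starts before T60 ends → T60 and T62 overlap.
T63 starts before T60 ends → T60 and T63 overlap.
T63 starts before T62 ends → T62 and T63 overlap.
Overlapping pairs: T55 & T56, T55 & T57, T55 & T58, T56 & T57, T57 & T58, T59 & T60, T59 & T61, T60 & T61, T60 & T62, T60 & T63, T62 & T63 — 11 in total.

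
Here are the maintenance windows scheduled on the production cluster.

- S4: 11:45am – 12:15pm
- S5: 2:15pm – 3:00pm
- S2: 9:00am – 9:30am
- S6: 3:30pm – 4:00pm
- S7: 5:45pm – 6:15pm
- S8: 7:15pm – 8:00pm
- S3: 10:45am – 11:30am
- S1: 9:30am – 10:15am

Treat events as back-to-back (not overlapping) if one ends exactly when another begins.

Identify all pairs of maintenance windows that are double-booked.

no overlapping pairs

Sorted by start: S2, S1, S3, S4, S5, S6, S7, S8.
S1 starts exactly when S2 ends (back-to-back, no overlap); S2 is clear from here.
S3 starts after S1 ends; S1 is clear from here.
S4 starts after S3 ends; S3 is clear from here.
S5 starts after S4 ends; S4 is clear from here.
S6 starts after S5 ends; S5 is clear from here.
S7 starts after S6 ends; S6 is clear from here.
S8 starts after S7 ends.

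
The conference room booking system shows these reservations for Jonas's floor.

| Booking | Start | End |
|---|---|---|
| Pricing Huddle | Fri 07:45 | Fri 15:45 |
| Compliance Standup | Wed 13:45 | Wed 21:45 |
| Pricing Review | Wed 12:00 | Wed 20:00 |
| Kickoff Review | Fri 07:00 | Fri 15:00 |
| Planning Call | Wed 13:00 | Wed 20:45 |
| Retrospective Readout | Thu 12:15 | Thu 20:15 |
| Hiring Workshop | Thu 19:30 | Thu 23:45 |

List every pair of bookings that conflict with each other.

Compliance Standup & Planning Call, Compliance Standup & Pricing Review, Hiring Workshop & Retrospective Readout, Kickoff Review & Pricing Huddle, Planning Call & Pricing Review

Sorted by start: Pricing Review, Planning Call, Compliance Standup, Retrospective Readout, Hiring Workshop, Kickoff Review, Pricing Huddle.
Planning Call starts before Pricing Review ends → Pricing Review and Planning Call overlap.
Compliance Standup starts before Pricing Review ends → Pricing Review and Compliance Standup overlap.
Retrospective Readout starts after Pricing Review ends, so Pricing Review has no further overlaps.
Compliance Standup starts before Planning Call ends → Planning Call and Compliance Standup overlap.
Retrospective Readout starts after Planning Call ends, so Planning Call has no further overlaps.
Retrospective Readout starts after Compliance Standup ends, so Compliance Standup has no further overlaps.
Hiring Workshop starts before Retrospective Readout ends → Retrospective Readout and Hiring Workshop overlap.
Kickoff Review starts after Retrospective Readout ends, so Retrospective Readout has no further overlaps.
Kickoff Review starts after Hiring Workshop ends, so Hiring Workshop has no further overlaps.
Pricing Huddle starts before Kickoff Review ends → Kickoff Review and Pricing Huddle overlap.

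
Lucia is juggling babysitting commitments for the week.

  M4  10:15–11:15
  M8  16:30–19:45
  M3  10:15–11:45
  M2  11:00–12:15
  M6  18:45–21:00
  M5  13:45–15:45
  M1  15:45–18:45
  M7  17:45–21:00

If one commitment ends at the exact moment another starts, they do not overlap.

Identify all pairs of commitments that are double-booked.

Sorted by start: M3, M4, M2, M5, M1, M8, M7, M6.
M4 starts before M3 ends → M3 and M4 overlap.
M2 starts before M3 ends → M3 and M2 overlap.
M5 starts after M3 ends, so M3 has no further overlaps.
M2 starts before M4 ends → M4 and M2 overlap.
M5 starts after M4 ends, so M4 has no further overlaps.
M5 starts after M2 ends, so M2 has no further overlaps.
M1 starts exactly when M5 ends (back-to-back, no overlap), so M5 has no further overlaps.
M8 starts before M1 ends → M1 and M8 overlap.
M7 starts before M1 ends → M1 and M7 overlap.
M6 starts exactly when M1 ends (back-to-back, no overlap).
M7 starts before M8 ends → M8 and M7 overlap.
M6 starts before M8 ends → M8 and M6 overlap.
M6 starts before M7 ends → M7 and M6 overlap.

M1 & M7, M1 & M8, M2 & M3, M2 & M4, M3 & M4, M6 & M7, M6 & M8, M7 & M8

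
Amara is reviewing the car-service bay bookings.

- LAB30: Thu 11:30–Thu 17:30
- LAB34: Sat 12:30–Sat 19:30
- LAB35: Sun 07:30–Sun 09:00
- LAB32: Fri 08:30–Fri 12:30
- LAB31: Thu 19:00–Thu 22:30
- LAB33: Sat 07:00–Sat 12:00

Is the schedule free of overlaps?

Check each pair: they overlap iff neither finishes before the other starts.
Sorted by start: LAB30, LAB31, LAB32, LAB33, LAB34, LAB35.
LAB31 starts after LAB30 ends, so nothing later overlaps LAB30 either.
LAB32 starts after LAB31 ends, so nothing later overlaps LAB31 either.
LAB33 starts after LAB32 ends, so nothing later overlaps LAB32 either.
LAB34 starts after LAB33 ends, so nothing later overlaps LAB33 either.
LAB35 starts after LAB34 ends.
Every pair is clear; the schedule has no overlaps.

Yes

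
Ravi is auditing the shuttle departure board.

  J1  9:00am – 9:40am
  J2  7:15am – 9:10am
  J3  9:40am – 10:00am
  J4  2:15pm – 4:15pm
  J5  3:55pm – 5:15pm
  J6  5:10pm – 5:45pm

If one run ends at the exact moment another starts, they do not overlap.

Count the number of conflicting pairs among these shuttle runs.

Sorted by start: J2, J1, J3, J4, J5, J6.
J1 starts before J2 ends → J2 and J1 overlap.
J3 starts after J2 ends, so J2 has no further overlaps.
J3 starts exactly when J1 ends (back-to-back, no overlap), so J1 has no further overlaps.
J4 starts after J3 ends, so J3 has no further overlaps.
J5 starts before J4 ends → J4 and J5 overlap.
J6 starts after J4 ends.
J6 starts before J5 ends → J5 and J6 overlap.
Overlapping pairs: J1 & J2, J4 & J5, J5 & J6 — 3 in total.

3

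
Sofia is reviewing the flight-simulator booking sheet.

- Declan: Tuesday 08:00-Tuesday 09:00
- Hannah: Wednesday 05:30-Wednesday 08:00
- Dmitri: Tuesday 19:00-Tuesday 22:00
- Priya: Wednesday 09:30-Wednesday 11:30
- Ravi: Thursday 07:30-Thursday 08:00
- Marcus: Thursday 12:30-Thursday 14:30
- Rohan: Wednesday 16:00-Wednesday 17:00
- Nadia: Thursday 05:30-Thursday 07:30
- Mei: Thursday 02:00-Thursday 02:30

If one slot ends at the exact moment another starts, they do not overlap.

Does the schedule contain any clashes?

Check each pair: they overlap iff neither finishes before the other starts.
Sorted by start: Declan, Dmitri, Hannah, Priya, Rohan, Mei, Nadia, Ravi, Marcus.
Dmitri starts after Declan ends; Declan is clear from here.
Hannah starts after Dmitri ends; Dmitri is clear from here.
Priya starts after Hannah ends; Hannah is clear from here.
Rohan starts after Priya ends; Priya is clear from here.
Mei starts after Rohan ends; Rohan is clear from here.
Nadia starts after Mei ends; Mei is clear from here.
Ravi starts exactly when Nadia ends (back-to-back, no overlap); Nadia is clear from here.
Marcus starts after Ravi ends.
Every pair is clear; the schedule has no overlaps.

No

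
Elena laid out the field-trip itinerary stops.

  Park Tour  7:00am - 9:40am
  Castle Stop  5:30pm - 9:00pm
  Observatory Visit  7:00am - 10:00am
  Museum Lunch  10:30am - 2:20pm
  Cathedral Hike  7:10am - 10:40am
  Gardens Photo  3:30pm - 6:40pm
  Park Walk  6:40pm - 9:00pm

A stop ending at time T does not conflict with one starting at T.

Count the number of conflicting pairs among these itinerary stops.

6

Sorted by start: Park Tour, Observatory Visit, Cathedral Hike, Museum Lunch, Gardens Photo, Castle Stop, Park Walk.
Observatory Visit starts before Park Tour ends → Park Tour and Observatory Visit overlap.
Cathedral Hike starts before Park Tour ends → Park Tour and Cathedral Hike overlap.
Museum Lunch starts after Park Tour ends, so nothing later overlaps Park Tour either.
Cathedral Hike starts before Observatory Visit ends → Observatory Visit and Cathedral Hike overlap.
Museum Lunch starts after Observatory Visit ends, so nothing later overlaps Observatory Visit either.
Museum Lunch starts before Cathedral Hike ends → Cathedral Hike and Museum Lunch overlap.
Gardens Photo starts after Cathedral Hike ends, so nothing later overlaps Cathedral Hike either.
Gardens Photo starts after Museum Lunch ends, so nothing later overlaps Museum Lunch either.
Castle Stop starts before Gardens Photo ends → Gardens Photo and Castle Stop overlap.
Park Walk starts exactly when Gardens Photo ends (back-to-back, no overlap).
Park Walk starts before Castle Stop ends → Castle Stop and Park Walk overlap.
Overlapping pairs: Castle Stop & Gardens Photo, Castle Stop & Park Walk, Cathedral Hike & Museum Lunch, Cathedral Hike & Observatory Visit, Cathedral Hike & Park Tour, Observatory Visit & Park Tour — 6 in total.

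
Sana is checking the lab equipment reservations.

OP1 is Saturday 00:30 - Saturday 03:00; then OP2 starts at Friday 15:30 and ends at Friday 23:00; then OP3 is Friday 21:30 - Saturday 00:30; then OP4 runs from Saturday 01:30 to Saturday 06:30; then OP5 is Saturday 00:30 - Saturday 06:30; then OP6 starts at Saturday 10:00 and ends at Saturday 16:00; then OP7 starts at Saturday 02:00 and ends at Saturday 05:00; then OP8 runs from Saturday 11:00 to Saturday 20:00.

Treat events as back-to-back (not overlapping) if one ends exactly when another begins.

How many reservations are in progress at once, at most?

Sort all start/end points and keep a running count:
Friday 15:30 start OP2 → 1
Friday 21:30 start OP3 → 2
Friday 23:00 end OP2 → 1
Saturday 00:30 end OP3 → 0
Saturday 00:30 start OP1 → 1
Saturday 00:30 start OP5 → 2
Saturday 01:30 start OP4 → 3
Saturday 02:00 start OP7 → 4
Saturday 03:00 end OP1 → 3
Saturday 05:00 end OP7 → 2
Saturday 06:30 end OP4 → 1
Saturday 06:30 end OP5 → 0
Saturday 10:00 start OP6 → 1
Saturday 11:00 start OP8 → 2
Saturday 16:00 end OP6 → 1
Saturday 20:00 end OP8 → 0
Peak is 4, at Saturday 02:00 (OP1, OP4, OP5, OP7).

4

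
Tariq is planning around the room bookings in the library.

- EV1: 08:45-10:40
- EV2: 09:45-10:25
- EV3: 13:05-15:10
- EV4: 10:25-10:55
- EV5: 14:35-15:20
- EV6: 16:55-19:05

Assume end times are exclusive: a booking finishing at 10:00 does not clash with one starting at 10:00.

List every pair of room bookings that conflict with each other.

EV1 & EV2, EV1 & EV4, EV3 & EV5

Sorted by start: EV1, EV2, EV4, EV3, EV5, EV6.
EV2 starts before EV1 ends → EV1 and EV2 overlap.
EV4 starts before EV1 ends → EV1 and EV4 overlap.
EV3 starts after EV1 ends, so EV1 has no further overlaps.
EV4 starts exactly when EV2 ends (back-to-back, no overlap), so EV2 has no further overlaps.
EV3 starts after EV4 ends, so EV4 has no further overlaps.
EV5 starts before EV3 ends → EV3 and EV5 overlap.
EV6 starts after EV3 ends.
EV6 starts after EV5 ends.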